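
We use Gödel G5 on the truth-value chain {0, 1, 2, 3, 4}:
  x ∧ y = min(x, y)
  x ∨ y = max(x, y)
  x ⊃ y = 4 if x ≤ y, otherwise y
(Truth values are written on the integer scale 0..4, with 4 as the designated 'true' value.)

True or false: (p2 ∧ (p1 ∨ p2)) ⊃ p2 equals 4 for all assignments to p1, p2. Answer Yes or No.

At p1 = 1, p2 = 1, for instance:
p1 ∨ p2 = 1 ∨ 1 = 1
p2 ∧ (p1 ∨ p2) = 1 ∧ 1 = 1
(p2 ∧ (p1 ∨ p2)) ⊃ p2 = 1 ⊃ 1 = 4
and checking the remaining 24 assignments likewise gives ≥ 4 in every case.

Yes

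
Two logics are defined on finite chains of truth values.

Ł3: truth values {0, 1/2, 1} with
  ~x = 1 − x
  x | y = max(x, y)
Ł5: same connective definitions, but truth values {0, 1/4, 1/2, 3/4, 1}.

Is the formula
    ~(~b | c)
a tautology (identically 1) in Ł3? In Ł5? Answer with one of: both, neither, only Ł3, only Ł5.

In Ł3: at b = 0, c = 0 the value is 0 — not a tautology.
In Ł5: at b = 0, c = 0 the value is 0 — not a tautology.

neither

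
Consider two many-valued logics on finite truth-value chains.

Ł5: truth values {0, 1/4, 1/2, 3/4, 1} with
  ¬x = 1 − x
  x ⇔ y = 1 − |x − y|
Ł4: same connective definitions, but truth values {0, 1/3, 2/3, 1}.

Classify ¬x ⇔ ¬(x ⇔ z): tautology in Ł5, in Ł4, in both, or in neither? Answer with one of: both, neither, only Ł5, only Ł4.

neither

In Ł5: at x = 0, z = 0 the value is 0 — not a tautology.
In Ł4: at x = 0, z = 0 the value is 0 — not a tautology.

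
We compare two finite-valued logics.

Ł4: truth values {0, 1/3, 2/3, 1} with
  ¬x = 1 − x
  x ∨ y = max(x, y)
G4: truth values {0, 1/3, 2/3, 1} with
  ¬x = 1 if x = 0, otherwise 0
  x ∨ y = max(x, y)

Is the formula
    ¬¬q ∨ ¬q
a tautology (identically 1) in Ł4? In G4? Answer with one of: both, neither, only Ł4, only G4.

only G4

In Ł4: at q = 1/3 the value is 2/3 — not a tautology.
In G4: every assignment gives 1 — tautology.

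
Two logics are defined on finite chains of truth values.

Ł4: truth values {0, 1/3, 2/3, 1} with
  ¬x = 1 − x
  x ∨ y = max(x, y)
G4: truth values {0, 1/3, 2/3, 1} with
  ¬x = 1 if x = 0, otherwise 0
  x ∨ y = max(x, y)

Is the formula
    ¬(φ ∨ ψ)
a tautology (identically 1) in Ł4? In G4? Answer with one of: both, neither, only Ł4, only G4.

In Ł4: at φ = 0, ψ = 1/3 the value is 2/3 — not a tautology.
In G4: at φ = 0, ψ = 1/3 the value is 0 — not a tautology.

neither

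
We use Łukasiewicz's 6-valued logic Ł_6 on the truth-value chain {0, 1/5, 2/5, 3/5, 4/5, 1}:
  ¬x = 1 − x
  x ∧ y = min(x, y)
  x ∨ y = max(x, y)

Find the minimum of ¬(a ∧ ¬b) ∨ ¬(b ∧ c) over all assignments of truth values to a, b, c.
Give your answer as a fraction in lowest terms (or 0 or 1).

Take a = 2/5, b = 2/5, c = 2/5:
¬b = ¬2/5 = 3/5
a ∧ ¬b = 2/5 ∧ 3/5 = 2/5
¬(a ∧ ¬b) = ¬2/5 = 3/5
b ∧ c = 2/5 ∧ 2/5 = 2/5
¬(b ∧ c) = ¬2/5 = 3/5
¬(a ∧ ¬b) ∨ ¬(b ∧ c) = 3/5 ∨ 3/5 = 3/5
No assignment yields a value below 3/5, so this is the minimum.

3/5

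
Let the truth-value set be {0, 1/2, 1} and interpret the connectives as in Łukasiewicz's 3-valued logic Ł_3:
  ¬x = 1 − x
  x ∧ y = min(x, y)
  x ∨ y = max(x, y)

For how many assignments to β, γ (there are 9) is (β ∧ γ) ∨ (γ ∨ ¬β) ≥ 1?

β = 0, γ = 0 ↦ 1  ≥
β = 0, γ = 1/2 ↦ 1  ≥
β = 0, γ = 1 ↦ 1  ≥
β = 1/2, γ = 0 ↦ 1/2  <
β = 1/2, γ = 1/2 ↦ 1/2  <
β = 1/2, γ = 1 ↦ 1  ≥
β = 1, γ = 0 ↦ 0  <
β = 1, γ = 1/2 ↦ 1/2  <
β = 1, γ = 1 ↦ 1  ≥
So 5 of the 9 assignments meet the threshold.

5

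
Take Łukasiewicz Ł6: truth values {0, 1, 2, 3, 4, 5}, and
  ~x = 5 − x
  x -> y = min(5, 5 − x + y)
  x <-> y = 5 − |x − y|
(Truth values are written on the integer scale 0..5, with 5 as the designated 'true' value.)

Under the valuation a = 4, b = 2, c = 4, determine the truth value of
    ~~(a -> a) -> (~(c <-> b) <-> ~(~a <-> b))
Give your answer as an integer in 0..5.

4

a -> a = 4 -> 4 = 5
~(a -> a) = ~5 = 0
~~(a -> a) = ~0 = 5
c <-> b = 4 <-> 2 = 3
~(c <-> b) = ~3 = 2
~a = ~4 = 1
~a <-> b = 1 <-> 2 = 4
~(~a <-> b) = ~4 = 1
~(c <-> b) <-> ~(~a <-> b) = 2 <-> 1 = 4
~~(a -> a) -> (~(c <-> b) <-> ~(~a <-> b)) = 5 -> 4 = 4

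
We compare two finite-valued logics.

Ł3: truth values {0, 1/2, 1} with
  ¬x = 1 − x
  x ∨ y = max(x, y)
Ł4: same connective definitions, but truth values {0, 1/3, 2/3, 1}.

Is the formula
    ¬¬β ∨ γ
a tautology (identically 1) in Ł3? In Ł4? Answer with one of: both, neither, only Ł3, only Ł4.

neither

In Ł3: at β = 0, γ = 0 the value is 0 — not a tautology.
In Ł4: at β = 0, γ = 0 the value is 0 — not a tautology.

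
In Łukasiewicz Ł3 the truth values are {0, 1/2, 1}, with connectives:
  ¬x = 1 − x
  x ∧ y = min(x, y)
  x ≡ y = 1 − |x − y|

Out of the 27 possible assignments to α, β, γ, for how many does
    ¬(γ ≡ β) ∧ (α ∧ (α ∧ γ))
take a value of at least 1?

value 1: 1 assignment (counts)
value 1/2: 7 assignments
value 0: 19 assignments
So 1 of the 27 assignments meets the threshold.

1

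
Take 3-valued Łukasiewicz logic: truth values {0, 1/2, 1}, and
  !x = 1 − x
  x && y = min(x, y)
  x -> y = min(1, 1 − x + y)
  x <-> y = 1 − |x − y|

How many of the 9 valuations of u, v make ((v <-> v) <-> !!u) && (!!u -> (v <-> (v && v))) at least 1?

3

u = 0, v = 0 ↦ 0  <
u = 0, v = 1/2 ↦ 0  <
u = 0, v = 1 ↦ 0  <
u = 1/2, v = 0 ↦ 1/2  <
u = 1/2, v = 1/2 ↦ 1/2  <
u = 1/2, v = 1 ↦ 1/2  <
u = 1, v = 0 ↦ 1  ≥
u = 1, v = 1/2 ↦ 1  ≥
u = 1, v = 1 ↦ 1  ≥
So 3 of the 9 assignments meet the threshold.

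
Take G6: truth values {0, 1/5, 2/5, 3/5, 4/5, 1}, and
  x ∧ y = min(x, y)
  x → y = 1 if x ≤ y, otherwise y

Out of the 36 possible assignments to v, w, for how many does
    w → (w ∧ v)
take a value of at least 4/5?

22

value 1: 21 assignments (counts)
value 4/5: 1 assignment (counts)
value 3/5: 2 assignments
value 2/5: 3 assignments
value 1/5: 4 assignments
value 0: 5 assignments
So 22 of the 36 assignments meet the threshold.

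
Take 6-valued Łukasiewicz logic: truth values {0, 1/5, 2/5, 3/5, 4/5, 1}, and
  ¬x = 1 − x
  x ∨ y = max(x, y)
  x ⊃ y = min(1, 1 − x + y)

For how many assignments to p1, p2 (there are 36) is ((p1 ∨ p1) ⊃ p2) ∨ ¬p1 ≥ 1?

value 1: 21 assignments (counts)
value 4/5: 5 assignments
value 3/5: 4 assignments
value 2/5: 3 assignments
value 1/5: 2 assignments
value 0: 1 assignment
So 21 of the 36 assignments meet the threshold.

21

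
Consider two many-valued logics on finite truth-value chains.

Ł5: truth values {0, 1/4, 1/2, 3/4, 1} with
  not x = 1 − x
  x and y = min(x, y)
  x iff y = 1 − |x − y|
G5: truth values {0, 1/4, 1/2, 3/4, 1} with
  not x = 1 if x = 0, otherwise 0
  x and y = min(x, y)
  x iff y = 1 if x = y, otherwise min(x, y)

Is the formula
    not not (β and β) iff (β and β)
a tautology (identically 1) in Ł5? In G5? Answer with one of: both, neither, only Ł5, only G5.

only Ł5

In Ł5: every assignment gives 1 — tautology.
In G5: at β = 1/4 the value is 1/4 — not a tautology.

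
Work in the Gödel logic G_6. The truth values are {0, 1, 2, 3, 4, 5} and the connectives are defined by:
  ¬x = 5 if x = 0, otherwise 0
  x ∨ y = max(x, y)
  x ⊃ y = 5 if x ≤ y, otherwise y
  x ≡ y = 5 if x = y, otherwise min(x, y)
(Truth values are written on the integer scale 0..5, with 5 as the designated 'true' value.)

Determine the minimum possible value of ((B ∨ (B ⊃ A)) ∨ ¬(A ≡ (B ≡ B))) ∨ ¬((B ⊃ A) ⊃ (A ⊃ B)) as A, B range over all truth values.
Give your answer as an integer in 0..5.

2

Take A = 1, B = 2:
B ⊃ A = 2 ⊃ 1 = 1
B ∨ (B ⊃ A) = 2 ∨ 1 = 2
B ≡ B = 2 ≡ 2 = 5
A ≡ (B ≡ B) = 1 ≡ 5 = 1
¬(A ≡ (B ≡ B)) = ¬1 = 0
(B ∨ (B ⊃ A)) ∨ ¬(A ≡ (B ≡ B)) = 2 ∨ 0 = 2
B ⊃ A = 2 ⊃ 1 = 1
A ⊃ B = 1 ⊃ 2 = 5
(B ⊃ A) ⊃ (A ⊃ B) = 1 ⊃ 5 = 5
¬((B ⊃ A) ⊃ (A ⊃ B)) = ¬5 = 0
((B ∨ (B ⊃ A)) ∨ ¬(A ≡ (B ≡ B))) ∨ ¬((B ⊃ A) ⊃ (A ⊃ B)) = 2 ∨ 0 = 2
No assignment yields a value below 2, so this is the minimum.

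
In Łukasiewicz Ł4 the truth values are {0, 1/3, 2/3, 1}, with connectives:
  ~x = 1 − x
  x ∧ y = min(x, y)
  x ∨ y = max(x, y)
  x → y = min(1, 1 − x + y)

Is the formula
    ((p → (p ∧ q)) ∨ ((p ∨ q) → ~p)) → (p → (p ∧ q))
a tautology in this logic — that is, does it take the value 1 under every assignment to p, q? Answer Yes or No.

Counterexample: take p = 1/3, q = 0.
p ∧ q = 1/3 ∧ 0 = 0
p → (p ∧ q) = 1/3 → 0 = 2/3
p ∨ q = 1/3 ∨ 0 = 1/3
~p = ~1/3 = 2/3
(p ∨ q) → ~p = 1/3 → 2/3 = 1
(p → (p ∧ q)) ∨ ((p ∨ q) → ~p) = 2/3 ∨ 1 = 1
p ∧ q = 1/3 ∧ 0 = 0
p → (p ∧ q) = 1/3 → 0 = 2/3
((p → (p ∧ q)) ∨ ((p ∨ q) → ~p)) → (p → (p ∧ q)) = 1 → 2/3 = 2/3
This gives 2/3 ≠ 1.

No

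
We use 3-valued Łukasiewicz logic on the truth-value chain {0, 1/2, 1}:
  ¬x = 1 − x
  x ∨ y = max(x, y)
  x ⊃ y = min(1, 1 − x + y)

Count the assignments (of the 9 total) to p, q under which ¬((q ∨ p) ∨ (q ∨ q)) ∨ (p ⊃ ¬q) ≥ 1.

6

p = 0, q = 0 ↦ 1  ≥
p = 0, q = 1/2 ↦ 1  ≥
p = 0, q = 1 ↦ 1  ≥
p = 1/2, q = 0 ↦ 1  ≥
p = 1/2, q = 1/2 ↦ 1  ≥
p = 1/2, q = 1 ↦ 1/2  <
p = 1, q = 0 ↦ 1  ≥
p = 1, q = 1/2 ↦ 1/2  <
p = 1, q = 1 ↦ 0  <
So 6 of the 9 assignments meet the threshold.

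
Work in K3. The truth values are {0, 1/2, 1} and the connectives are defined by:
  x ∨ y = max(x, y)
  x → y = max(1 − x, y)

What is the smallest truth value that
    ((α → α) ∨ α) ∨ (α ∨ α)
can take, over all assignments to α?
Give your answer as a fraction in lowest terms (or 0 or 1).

Take α = 1/2:
α → α = 1/2 → 1/2 = 1/2
(α → α) ∨ α = 1/2 ∨ 1/2 = 1/2
α ∨ α = 1/2 ∨ 1/2 = 1/2
((α → α) ∨ α) ∨ (α ∨ α) = 1/2 ∨ 1/2 = 1/2
No assignment yields a value below 1/2, so this is the minimum.

1/2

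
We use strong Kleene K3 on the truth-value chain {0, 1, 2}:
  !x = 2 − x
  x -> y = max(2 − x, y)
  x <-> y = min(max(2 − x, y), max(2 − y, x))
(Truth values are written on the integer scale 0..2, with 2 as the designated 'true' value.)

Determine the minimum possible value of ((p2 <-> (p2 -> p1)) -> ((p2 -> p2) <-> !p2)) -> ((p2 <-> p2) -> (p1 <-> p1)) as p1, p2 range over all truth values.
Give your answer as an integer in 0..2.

Take p1 = 1, p2 = 0:
p2 -> p1 = 0 -> 1 = 2
p2 <-> (p2 -> p1) = 0 <-> 2 = 0
p2 -> p2 = 0 -> 0 = 2
!p2 = !0 = 2
(p2 -> p2) <-> !p2 = 2 <-> 2 = 2
(p2 <-> (p2 -> p1)) -> ((p2 -> p2) <-> !p2) = 0 -> 2 = 2
p2 <-> p2 = 0 <-> 0 = 2
p1 <-> p1 = 1 <-> 1 = 1
(p2 <-> p2) -> (p1 <-> p1) = 2 -> 1 = 1
((p2 <-> (p2 -> p1)) -> ((p2 -> p2) <-> !p2)) -> ((p2 <-> p2) -> (p1 <-> p1)) = 2 -> 1 = 1
No assignment yields a value below 1, so this is the minimum.

1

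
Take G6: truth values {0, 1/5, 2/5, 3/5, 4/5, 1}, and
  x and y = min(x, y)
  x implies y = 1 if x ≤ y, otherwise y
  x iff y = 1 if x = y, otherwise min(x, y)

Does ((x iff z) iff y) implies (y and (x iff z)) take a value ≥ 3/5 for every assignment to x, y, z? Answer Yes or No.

No

Counterexample: take x = 0, y = 0, z = 1/5.
x iff z = 0 iff 1/5 = 0
(x iff z) iff y = 0 iff 0 = 1
x iff z = 0 iff 1/5 = 0
y and (x iff z) = 0 and 0 = 0
((x iff z) iff y) implies (y and (x iff z)) = 1 implies 0 = 0
This gives 0, which is below 3/5.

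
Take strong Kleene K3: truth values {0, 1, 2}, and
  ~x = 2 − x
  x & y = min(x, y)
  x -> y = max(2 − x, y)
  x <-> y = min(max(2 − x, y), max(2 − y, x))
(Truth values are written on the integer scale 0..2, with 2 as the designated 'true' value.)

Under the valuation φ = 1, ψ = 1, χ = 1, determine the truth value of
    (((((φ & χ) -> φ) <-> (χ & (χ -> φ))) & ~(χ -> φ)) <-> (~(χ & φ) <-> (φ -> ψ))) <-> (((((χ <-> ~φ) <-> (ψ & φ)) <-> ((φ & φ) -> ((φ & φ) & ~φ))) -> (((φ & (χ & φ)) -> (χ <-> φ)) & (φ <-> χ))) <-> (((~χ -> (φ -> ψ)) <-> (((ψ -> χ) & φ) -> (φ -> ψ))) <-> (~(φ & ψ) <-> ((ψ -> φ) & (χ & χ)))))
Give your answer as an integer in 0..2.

1

φ & χ = 1 & 1 = 1
(φ & χ) -> φ = 1 -> 1 = 1
χ -> φ = 1 -> 1 = 1
χ & (χ -> φ) = 1 & 1 = 1
((φ & χ) -> φ) <-> (χ & (χ -> φ)) = 1 <-> 1 = 1
χ -> φ = 1 -> 1 = 1
~(χ -> φ) = ~1 = 1
(((φ & χ) -> φ) <-> (χ & (χ -> φ))) & ~(χ -> φ) = 1 & 1 = 1
χ & φ = 1 & 1 = 1
~(χ & φ) = ~1 = 1
φ -> ψ = 1 -> 1 = 1
~(χ & φ) <-> (φ -> ψ) = 1 <-> 1 = 1
((((φ & χ) -> φ) <-> (χ & (χ -> φ))) & ~(χ -> φ)) <-> (~(χ & φ) <-> (φ -> ψ)) = 1 <-> 1 = 1
~φ = ~1 = 1
χ <-> ~φ = 1 <-> 1 = 1
ψ & φ = 1 & 1 = 1
(χ <-> ~φ) <-> (ψ & φ) = 1 <-> 1 = 1
φ & φ = 1 & 1 = 1
φ & φ = 1 & 1 = 1
~φ = ~1 = 1
(φ & φ) & ~φ = 1 & 1 = 1
(φ & φ) -> ((φ & φ) & ~φ) = 1 -> 1 = 1
((χ <-> ~φ) <-> (ψ & φ)) <-> ((φ & φ) -> ((φ & φ) & ~φ)) = 1 <-> 1 = 1
χ & φ = 1 & 1 = 1
φ & (χ & φ) = 1 & 1 = 1
χ <-> φ = 1 <-> 1 = 1
(φ & (χ & φ)) -> (χ <-> φ) = 1 -> 1 = 1
φ <-> χ = 1 <-> 1 = 1
((φ & (χ & φ)) -> (χ <-> φ)) & (φ <-> χ) = 1 & 1 = 1
(((χ <-> ~φ) <-> (ψ & φ)) <-> ((φ & φ) -> ((φ & φ) & ~φ))) -> (((φ & (χ & φ)) -> (χ <-> φ)) & (φ <-> χ)) = 1 -> 1 = 1
~χ = ~1 = 1
φ -> ψ = 1 -> 1 = 1
~χ -> (φ -> ψ) = 1 -> 1 = 1
ψ -> χ = 1 -> 1 = 1
(ψ -> χ) & φ = 1 & 1 = 1
φ -> ψ = 1 -> 1 = 1
((ψ -> χ) & φ) -> (φ -> ψ) = 1 -> 1 = 1
(~χ -> (φ -> ψ)) <-> (((ψ -> χ) & φ) -> (φ -> ψ)) = 1 <-> 1 = 1
φ & ψ = 1 & 1 = 1
~(φ & ψ) = ~1 = 1
ψ -> φ = 1 -> 1 = 1
χ & χ = 1 & 1 = 1
(ψ -> φ) & (χ & χ) = 1 & 1 = 1
~(φ & ψ) <-> ((ψ -> φ) & (χ & χ)) = 1 <-> 1 = 1
((~χ -> (φ -> ψ)) <-> (((ψ -> χ) & φ) -> (φ -> ψ))) <-> (~(φ & ψ) <-> ((ψ -> φ) & (χ & χ))) = 1 <-> 1 = 1
((((χ <-> ~φ) <-> (ψ & φ)) <-> ((φ & φ) -> ((φ & φ) & ~φ))) -> (((φ & (χ & φ)) -> (χ <-> φ)) & (φ <-> χ))) <-> (((~χ -> (φ -> ψ)) <-> (((ψ -> χ) & φ) -> (φ -> ψ))) <-> (~(φ & ψ) <-> ((ψ -> φ) & (χ & χ)))) = 1 <-> 1 = 1
(((((φ & χ) -> φ) <-> (χ & (χ -> φ))) & ~(χ -> φ)) <-> (~(χ & φ) <-> (φ -> ψ))) <-> (((((χ <-> ~φ) <-> (ψ & φ)) <-> ((φ & φ) -> ((φ & φ) & ~φ))) -> (((φ & (χ & φ)) -> (χ <-> φ)) & (φ <-> χ))) <-> (((~χ -> (φ -> ψ)) <-> (((ψ -> χ) & φ) -> (φ -> ψ))) <-> (~(φ & ψ) <-> ((ψ -> φ) & (χ & χ))))) = 1 <-> 1 = 1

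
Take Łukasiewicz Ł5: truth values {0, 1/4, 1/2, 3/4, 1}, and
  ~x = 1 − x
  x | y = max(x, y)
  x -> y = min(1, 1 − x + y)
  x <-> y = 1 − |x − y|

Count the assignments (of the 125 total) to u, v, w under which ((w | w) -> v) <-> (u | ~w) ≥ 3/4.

92

value 1: 51 assignments (counts)
value 3/4: 41 assignments (counts)
value 1/2: 22 assignments
value 1/4: 9 assignments
value 0: 2 assignments
So 92 of the 125 assignments meet the threshold.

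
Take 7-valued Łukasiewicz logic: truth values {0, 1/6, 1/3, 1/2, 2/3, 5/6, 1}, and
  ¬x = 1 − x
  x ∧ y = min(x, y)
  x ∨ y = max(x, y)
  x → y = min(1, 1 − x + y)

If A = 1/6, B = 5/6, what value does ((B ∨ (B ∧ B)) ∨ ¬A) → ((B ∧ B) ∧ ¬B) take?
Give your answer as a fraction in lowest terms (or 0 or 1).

1/3

B ∧ B = 5/6 ∧ 5/6 = 5/6
B ∨ (B ∧ B) = 5/6 ∨ 5/6 = 5/6
¬A = ¬1/6 = 5/6
(B ∨ (B ∧ B)) ∨ ¬A = 5/6 ∨ 5/6 = 5/6
B ∧ B = 5/6 ∧ 5/6 = 5/6
¬B = ¬5/6 = 1/6
(B ∧ B) ∧ ¬B = 5/6 ∧ 1/6 = 1/6
((B ∨ (B ∧ B)) ∨ ¬A) → ((B ∧ B) ∧ ¬B) = 5/6 → 1/6 = 1/3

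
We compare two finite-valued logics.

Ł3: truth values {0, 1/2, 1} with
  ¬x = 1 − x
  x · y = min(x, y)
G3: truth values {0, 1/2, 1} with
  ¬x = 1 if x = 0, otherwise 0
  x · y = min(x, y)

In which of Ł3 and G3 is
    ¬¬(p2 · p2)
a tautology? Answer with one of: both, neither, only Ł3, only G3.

neither

In Ł3: at p2 = 0 the value is 0 — not a tautology.
In G3: at p2 = 0 the value is 0 — not a tautology.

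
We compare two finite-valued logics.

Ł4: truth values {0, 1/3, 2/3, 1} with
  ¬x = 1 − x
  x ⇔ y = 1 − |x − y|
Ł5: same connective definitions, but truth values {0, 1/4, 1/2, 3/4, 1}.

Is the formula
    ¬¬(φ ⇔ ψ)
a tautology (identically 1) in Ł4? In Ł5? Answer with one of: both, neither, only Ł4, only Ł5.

In Ł4: at φ = 0, ψ = 1/3 the value is 2/3 — not a tautology.
In Ł5: at φ = 0, ψ = 1/4 the value is 3/4 — not a tautology.

neither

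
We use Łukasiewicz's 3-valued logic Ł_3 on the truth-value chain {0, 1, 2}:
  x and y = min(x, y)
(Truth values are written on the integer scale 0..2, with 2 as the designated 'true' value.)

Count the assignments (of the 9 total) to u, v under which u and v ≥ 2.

1

u = 0, v = 0 ↦ 0  <
u = 0, v = 1 ↦ 0  <
u = 0, v = 2 ↦ 0  <
u = 1, v = 0 ↦ 0  <
u = 1, v = 1 ↦ 1  <
u = 1, v = 2 ↦ 1  <
u = 2, v = 0 ↦ 0  <
u = 2, v = 1 ↦ 1  <
u = 2, v = 2 ↦ 2  ≥
So 1 of the 9 assignments meets the threshold.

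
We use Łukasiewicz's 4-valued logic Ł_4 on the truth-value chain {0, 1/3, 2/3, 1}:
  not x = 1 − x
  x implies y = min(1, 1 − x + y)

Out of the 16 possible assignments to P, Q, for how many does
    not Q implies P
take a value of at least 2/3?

P = 0, Q = 0 ↦ 0  <
P = 0, Q = 1/3 ↦ 1/3  <
P = 0, Q = 2/3 ↦ 2/3  ≥
P = 0, Q = 1 ↦ 1  ≥
P = 1/3, Q = 0 ↦ 1/3  <
P = 1/3, Q = 1/3 ↦ 2/3  ≥
P = 1/3, Q = 2/3 ↦ 1  ≥
P = 1/3, Q = 1 ↦ 1  ≥
P = 2/3, Q = 0 ↦ 2/3  ≥
P = 2/3, Q = 1/3 ↦ 1  ≥
P = 2/3, Q = 2/3 ↦ 1  ≥
P = 2/3, Q = 1 ↦ 1  ≥
P = 1, Q = 0 ↦ 1  ≥
P = 1, Q = 1/3 ↦ 1  ≥
P = 1, Q = 2/3 ↦ 1  ≥
P = 1, Q = 1 ↦ 1  ≥
So 13 of the 16 assignments meet the threshold.

13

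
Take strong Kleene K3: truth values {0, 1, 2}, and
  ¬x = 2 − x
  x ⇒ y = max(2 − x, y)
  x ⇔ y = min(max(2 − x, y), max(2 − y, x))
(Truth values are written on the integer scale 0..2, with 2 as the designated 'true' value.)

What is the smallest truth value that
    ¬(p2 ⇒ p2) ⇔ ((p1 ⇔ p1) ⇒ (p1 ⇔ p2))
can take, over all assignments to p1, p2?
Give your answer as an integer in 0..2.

Take p1 = 0, p2 = 0:
p2 ⇒ p2 = 0 ⇒ 0 = 2
¬(p2 ⇒ p2) = ¬2 = 0
p1 ⇔ p1 = 0 ⇔ 0 = 2
p1 ⇔ p2 = 0 ⇔ 0 = 2
(p1 ⇔ p1) ⇒ (p1 ⇔ p2) = 2 ⇒ 2 = 2
¬(p2 ⇒ p2) ⇔ ((p1 ⇔ p1) ⇒ (p1 ⇔ p2)) = 0 ⇔ 2 = 0
No assignment yields a value below 0, so this is the minimum.

0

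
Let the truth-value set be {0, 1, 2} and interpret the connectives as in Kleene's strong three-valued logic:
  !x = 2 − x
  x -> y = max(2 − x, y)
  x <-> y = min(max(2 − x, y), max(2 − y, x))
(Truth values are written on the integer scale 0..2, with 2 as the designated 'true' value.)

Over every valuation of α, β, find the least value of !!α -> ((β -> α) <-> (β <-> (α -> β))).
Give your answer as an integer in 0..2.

Take α = 1, β = 0:
!α = !1 = 1
!!α = !1 = 1
β -> α = 0 -> 1 = 2
α -> β = 1 -> 0 = 1
β <-> (α -> β) = 0 <-> 1 = 1
(β -> α) <-> (β <-> (α -> β)) = 2 <-> 1 = 1
!!α -> ((β -> α) <-> (β <-> (α -> β))) = 1 -> 1 = 1
No assignment yields a value below 1, so this is the minimum.

1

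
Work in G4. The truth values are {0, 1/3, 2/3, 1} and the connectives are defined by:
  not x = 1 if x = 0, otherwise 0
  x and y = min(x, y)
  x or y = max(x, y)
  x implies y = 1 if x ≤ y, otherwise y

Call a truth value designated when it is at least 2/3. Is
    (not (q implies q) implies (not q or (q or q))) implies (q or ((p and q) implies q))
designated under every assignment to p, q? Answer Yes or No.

Yes

p = 0, q = 0 ↦ 1
p = 0, q = 1/3 ↦ 1
p = 0, q = 2/3 ↦ 1
p = 0, q = 1 ↦ 1
p = 1/3, q = 0 ↦ 1
p = 1/3, q = 1/3 ↦ 1
p = 1/3, q = 2/3 ↦ 1
p = 1/3, q = 1 ↦ 1
p = 2/3, q = 0 ↦ 1
p = 2/3, q = 1/3 ↦ 1
p = 2/3, q = 2/3 ↦ 1
p = 2/3, q = 1 ↦ 1
p = 1, q = 0 ↦ 1
p = 1, q = 1/3 ↦ 1
p = 1, q = 2/3 ↦ 1
p = 1, q = 1 ↦ 1
Every assignment gives a value ≥ 2/3.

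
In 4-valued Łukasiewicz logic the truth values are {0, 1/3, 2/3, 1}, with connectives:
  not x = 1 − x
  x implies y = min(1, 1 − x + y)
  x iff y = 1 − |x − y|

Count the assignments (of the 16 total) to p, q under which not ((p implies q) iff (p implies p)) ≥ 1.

p = 0, q = 0 ↦ 0  <
p = 0, q = 1/3 ↦ 0  <
p = 0, q = 2/3 ↦ 0  <
p = 0, q = 1 ↦ 0  <
p = 1/3, q = 0 ↦ 1/3  <
p = 1/3, q = 1/3 ↦ 0  <
p = 1/3, q = 2/3 ↦ 0  <
p = 1/3, q = 1 ↦ 0  <
p = 2/3, q = 0 ↦ 2/3  <
p = 2/3, q = 1/3 ↦ 1/3  <
p = 2/3, q = 2/3 ↦ 0  <
p = 2/3, q = 1 ↦ 0  <
p = 1, q = 0 ↦ 1  ≥
p = 1, q = 1/3 ↦ 2/3  <
p = 1, q = 2/3 ↦ 1/3  <
p = 1, q = 1 ↦ 0  <
So 1 of the 16 assignments meets the threshold.

1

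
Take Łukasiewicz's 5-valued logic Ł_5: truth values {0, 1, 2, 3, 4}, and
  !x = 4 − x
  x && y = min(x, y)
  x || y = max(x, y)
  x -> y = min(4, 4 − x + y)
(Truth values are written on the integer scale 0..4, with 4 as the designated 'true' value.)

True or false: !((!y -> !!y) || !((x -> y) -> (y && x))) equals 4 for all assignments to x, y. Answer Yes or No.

Counterexample: take x = 0, y = 0.
!y = !0 = 4
!y = !0 = 4
!!y = !4 = 0
!y -> !!y = 4 -> 0 = 0
x -> y = 0 -> 0 = 4
y && x = 0 && 0 = 0
(x -> y) -> (y && x) = 4 -> 0 = 0
!((x -> y) -> (y && x)) = !0 = 4
(!y -> !!y) || !((x -> y) -> (y && x)) = 0 || 4 = 4
!((!y -> !!y) || !((x -> y) -> (y && x))) = !4 = 0
This gives 0 ≠ 4.

No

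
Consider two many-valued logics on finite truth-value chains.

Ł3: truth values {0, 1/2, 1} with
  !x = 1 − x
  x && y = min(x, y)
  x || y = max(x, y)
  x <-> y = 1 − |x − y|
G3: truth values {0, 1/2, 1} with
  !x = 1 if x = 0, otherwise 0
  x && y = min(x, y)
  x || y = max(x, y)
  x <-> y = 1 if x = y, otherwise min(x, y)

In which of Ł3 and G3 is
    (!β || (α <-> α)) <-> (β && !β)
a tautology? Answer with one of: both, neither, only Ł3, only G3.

neither

In Ł3: at α = 0, β = 0 the value is 0 — not a tautology.
In G3: at α = 0, β = 0 the value is 0 — not a tautology.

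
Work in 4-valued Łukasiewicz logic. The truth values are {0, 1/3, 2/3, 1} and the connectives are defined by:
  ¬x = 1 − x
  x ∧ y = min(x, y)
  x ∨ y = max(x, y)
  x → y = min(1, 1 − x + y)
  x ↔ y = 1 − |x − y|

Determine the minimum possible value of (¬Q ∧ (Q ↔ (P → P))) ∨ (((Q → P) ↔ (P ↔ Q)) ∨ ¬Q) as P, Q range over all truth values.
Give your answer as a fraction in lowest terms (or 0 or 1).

2/3

Take P = 2/3, Q = 1/3:
¬Q = ¬1/3 = 2/3
P → P = 2/3 → 2/3 = 1
Q ↔ (P → P) = 1/3 ↔ 1 = 1/3
¬Q ∧ (Q ↔ (P → P)) = 2/3 ∧ 1/3 = 1/3
Q → P = 1/3 → 2/3 = 1
P ↔ Q = 2/3 ↔ 1/3 = 2/3
(Q → P) ↔ (P ↔ Q) = 1 ↔ 2/3 = 2/3
¬Q = ¬1/3 = 2/3
((Q → P) ↔ (P ↔ Q)) ∨ ¬Q = 2/3 ∨ 2/3 = 2/3
(¬Q ∧ (Q ↔ (P → P))) ∨ (((Q → P) ↔ (P ↔ Q)) ∨ ¬Q) = 1/3 ∨ 2/3 = 2/3
No assignment yields a value below 2/3, so this is the minimum.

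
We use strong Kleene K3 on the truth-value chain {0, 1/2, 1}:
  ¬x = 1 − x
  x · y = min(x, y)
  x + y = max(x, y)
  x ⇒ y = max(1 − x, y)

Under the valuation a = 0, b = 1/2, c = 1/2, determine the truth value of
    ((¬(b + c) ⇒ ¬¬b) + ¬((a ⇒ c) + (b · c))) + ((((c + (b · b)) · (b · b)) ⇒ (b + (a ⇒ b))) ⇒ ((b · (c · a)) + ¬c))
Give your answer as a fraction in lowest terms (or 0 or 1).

1/2

b + c = 1/2 + 1/2 = 1/2
¬(b + c) = ¬1/2 = 1/2
¬b = ¬1/2 = 1/2
¬¬b = ¬1/2 = 1/2
¬(b + c) ⇒ ¬¬b = 1/2 ⇒ 1/2 = 1/2
a ⇒ c = 0 ⇒ 1/2 = 1
b · c = 1/2 · 1/2 = 1/2
(a ⇒ c) + (b · c) = 1 + 1/2 = 1
¬((a ⇒ c) + (b · c)) = ¬1 = 0
(¬(b + c) ⇒ ¬¬b) + ¬((a ⇒ c) + (b · c)) = 1/2 + 0 = 1/2
b · b = 1/2 · 1/2 = 1/2
c + (b · b) = 1/2 + 1/2 = 1/2
b · b = 1/2 · 1/2 = 1/2
(c + (b · b)) · (b · b) = 1/2 · 1/2 = 1/2
a ⇒ b = 0 ⇒ 1/2 = 1
b + (a ⇒ b) = 1/2 + 1 = 1
((c + (b · b)) · (b · b)) ⇒ (b + (a ⇒ b)) = 1/2 ⇒ 1 = 1
c · a = 1/2 · 0 = 0
b · (c · a) = 1/2 · 0 = 0
¬c = ¬1/2 = 1/2
(b · (c · a)) + ¬c = 0 + 1/2 = 1/2
(((c + (b · b)) · (b · b)) ⇒ (b + (a ⇒ b))) ⇒ ((b · (c · a)) + ¬c) = 1 ⇒ 1/2 = 1/2
((¬(b + c) ⇒ ¬¬b) + ¬((a ⇒ c) + (b · c))) + ((((c + (b · b)) · (b · b)) ⇒ (b + (a ⇒ b))) ⇒ ((b · (c · a)) + ¬c)) = 1/2 + 1/2 = 1/2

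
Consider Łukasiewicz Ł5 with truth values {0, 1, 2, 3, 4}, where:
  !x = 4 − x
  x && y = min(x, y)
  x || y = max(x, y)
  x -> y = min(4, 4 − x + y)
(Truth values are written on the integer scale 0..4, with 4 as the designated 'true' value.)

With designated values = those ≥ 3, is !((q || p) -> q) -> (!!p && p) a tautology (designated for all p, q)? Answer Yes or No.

Yes

At p = 0, q = 1, for instance:
q || p = 1 || 0 = 1
(q || p) -> q = 1 -> 1 = 4
!((q || p) -> q) = !4 = 0
!p = !0 = 4
!!p = !4 = 0
!!p && p = 0 && 0 = 0
!((q || p) -> q) -> (!!p && p) = 0 -> 0 = 4
and checking the remaining 24 assignments likewise gives ≥ 3 in every case.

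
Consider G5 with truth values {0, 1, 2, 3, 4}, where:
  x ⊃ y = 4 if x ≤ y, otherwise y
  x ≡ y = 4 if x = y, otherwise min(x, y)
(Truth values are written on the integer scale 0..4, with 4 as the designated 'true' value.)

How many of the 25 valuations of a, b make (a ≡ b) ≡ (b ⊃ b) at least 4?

value 4: 5 assignments (counts)
value 3: 2 assignments
value 2: 4 assignments
value 1: 6 assignments
value 0: 8 assignments
So 5 of the 25 assignments meet the threshold.

5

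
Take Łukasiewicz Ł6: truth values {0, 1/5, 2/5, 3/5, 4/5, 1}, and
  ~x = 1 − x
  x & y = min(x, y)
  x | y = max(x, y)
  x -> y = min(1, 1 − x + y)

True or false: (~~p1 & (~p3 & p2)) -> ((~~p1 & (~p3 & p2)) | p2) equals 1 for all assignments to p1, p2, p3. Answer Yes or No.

At p1 = 0, p2 = 2/5, p3 = 2/5, for instance:
~p1 = ~0 = 1
~~p1 = ~1 = 0
~p3 = ~2/5 = 3/5
~p3 & p2 = 3/5 & 2/5 = 2/5
~~p1 & (~p3 & p2) = 0 & 2/5 = 0
(~~p1 & (~p3 & p2)) | p2 = 0 | 2/5 = 2/5
(~~p1 & (~p3 & p2)) -> ((~~p1 & (~p3 & p2)) | p2) = 0 -> 2/5 = 1
and checking the remaining 215 assignments likewise gives ≥ 1 in every case.

Yes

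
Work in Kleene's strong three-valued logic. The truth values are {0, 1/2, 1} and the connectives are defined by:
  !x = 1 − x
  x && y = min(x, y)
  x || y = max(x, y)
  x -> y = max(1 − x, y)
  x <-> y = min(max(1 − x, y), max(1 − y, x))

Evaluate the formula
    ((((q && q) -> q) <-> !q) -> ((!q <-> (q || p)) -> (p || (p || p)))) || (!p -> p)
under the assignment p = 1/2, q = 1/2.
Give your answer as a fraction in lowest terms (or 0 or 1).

1/2

q && q = 1/2 && 1/2 = 1/2
(q && q) -> q = 1/2 -> 1/2 = 1/2
!q = !1/2 = 1/2
((q && q) -> q) <-> !q = 1/2 <-> 1/2 = 1/2
!q = !1/2 = 1/2
q || p = 1/2 || 1/2 = 1/2
!q <-> (q || p) = 1/2 <-> 1/2 = 1/2
p || p = 1/2 || 1/2 = 1/2
p || (p || p) = 1/2 || 1/2 = 1/2
(!q <-> (q || p)) -> (p || (p || p)) = 1/2 -> 1/2 = 1/2
(((q && q) -> q) <-> !q) -> ((!q <-> (q || p)) -> (p || (p || p))) = 1/2 -> 1/2 = 1/2
!p = !1/2 = 1/2
!p -> p = 1/2 -> 1/2 = 1/2
((((q && q) -> q) <-> !q) -> ((!q <-> (q || p)) -> (p || (p || p)))) || (!p -> p) = 1/2 || 1/2 = 1/2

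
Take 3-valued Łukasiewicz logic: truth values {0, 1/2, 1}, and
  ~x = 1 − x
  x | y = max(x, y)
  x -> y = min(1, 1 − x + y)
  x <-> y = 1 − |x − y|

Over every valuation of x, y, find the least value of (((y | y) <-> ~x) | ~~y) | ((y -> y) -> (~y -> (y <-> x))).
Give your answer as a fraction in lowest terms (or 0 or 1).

1/2

Take x = 1/2, y = 0:
y | y = 0 | 0 = 0
~x = ~1/2 = 1/2
(y | y) <-> ~x = 0 <-> 1/2 = 1/2
~y = ~0 = 1
~~y = ~1 = 0
((y | y) <-> ~x) | ~~y = 1/2 | 0 = 1/2
y -> y = 0 -> 0 = 1
~y = ~0 = 1
y <-> x = 0 <-> 1/2 = 1/2
~y -> (y <-> x) = 1 -> 1/2 = 1/2
(y -> y) -> (~y -> (y <-> x)) = 1 -> 1/2 = 1/2
(((y | y) <-> ~x) | ~~y) | ((y -> y) -> (~y -> (y <-> x))) = 1/2 | 1/2 = 1/2
No assignment yields a value below 1/2, so this is the minimum.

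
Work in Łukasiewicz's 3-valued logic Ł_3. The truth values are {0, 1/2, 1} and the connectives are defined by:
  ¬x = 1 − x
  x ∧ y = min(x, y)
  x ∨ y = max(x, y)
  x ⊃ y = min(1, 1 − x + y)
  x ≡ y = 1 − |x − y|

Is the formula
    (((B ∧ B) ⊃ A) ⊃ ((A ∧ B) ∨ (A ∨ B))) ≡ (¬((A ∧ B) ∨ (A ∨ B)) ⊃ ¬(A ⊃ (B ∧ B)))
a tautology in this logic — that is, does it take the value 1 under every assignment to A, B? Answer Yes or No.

Counterexample: take A = 0, B = 1/2.
B ∧ B = 1/2 ∧ 1/2 = 1/2
(B ∧ B) ⊃ A = 1/2 ⊃ 0 = 1/2
A ∧ B = 0 ∧ 1/2 = 0
A ∨ B = 0 ∨ 1/2 = 1/2
(A ∧ B) ∨ (A ∨ B) = 0 ∨ 1/2 = 1/2
((B ∧ B) ⊃ A) ⊃ ((A ∧ B) ∨ (A ∨ B)) = 1/2 ⊃ 1/2 = 1
A ∧ B = 0 ∧ 1/2 = 0
A ∨ B = 0 ∨ 1/2 = 1/2
(A ∧ B) ∨ (A ∨ B) = 0 ∨ 1/2 = 1/2
¬((A ∧ B) ∨ (A ∨ B)) = ¬1/2 = 1/2
B ∧ B = 1/2 ∧ 1/2 = 1/2
A ⊃ (B ∧ B) = 0 ⊃ 1/2 = 1
¬(A ⊃ (B ∧ B)) = ¬1 = 0
¬((A ∧ B) ∨ (A ∨ B)) ⊃ ¬(A ⊃ (B ∧ B)) = 1/2 ⊃ 0 = 1/2
(((B ∧ B) ⊃ A) ⊃ ((A ∧ B) ∨ (A ∨ B))) ≡ (¬((A ∧ B) ∨ (A ∨ B)) ⊃ ¬(A ⊃ (B ∧ B))) = 1 ≡ 1/2 = 1/2
This gives 1/2 ≠ 1.

No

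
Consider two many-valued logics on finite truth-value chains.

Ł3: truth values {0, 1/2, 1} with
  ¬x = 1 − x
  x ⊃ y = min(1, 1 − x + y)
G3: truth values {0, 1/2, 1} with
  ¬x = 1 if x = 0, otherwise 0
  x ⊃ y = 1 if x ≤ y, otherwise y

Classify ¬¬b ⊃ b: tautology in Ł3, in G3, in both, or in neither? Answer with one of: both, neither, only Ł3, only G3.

In Ł3: every assignment gives 1 — tautology.
In G3: at b = 1/2 the value is 1/2 — not a tautology.

only Ł3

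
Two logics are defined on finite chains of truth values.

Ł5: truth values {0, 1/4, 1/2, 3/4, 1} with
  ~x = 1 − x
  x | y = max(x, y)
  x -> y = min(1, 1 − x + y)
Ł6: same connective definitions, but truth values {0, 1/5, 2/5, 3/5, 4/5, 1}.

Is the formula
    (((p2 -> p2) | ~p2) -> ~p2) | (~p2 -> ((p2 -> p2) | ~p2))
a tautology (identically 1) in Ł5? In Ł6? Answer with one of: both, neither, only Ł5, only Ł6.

In Ł5: every assignment gives 1 — tautology.
In Ł6: every assignment gives 1 — tautology.

both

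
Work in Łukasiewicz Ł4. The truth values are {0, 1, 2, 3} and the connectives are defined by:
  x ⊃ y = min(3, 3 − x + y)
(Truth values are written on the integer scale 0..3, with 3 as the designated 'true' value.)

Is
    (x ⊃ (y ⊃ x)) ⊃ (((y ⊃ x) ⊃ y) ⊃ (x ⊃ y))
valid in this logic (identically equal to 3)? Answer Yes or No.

x = 0, y = 0 ↦ 3
x = 0, y = 1 ↦ 3
x = 0, y = 2 ↦ 3
x = 0, y = 3 ↦ 3
x = 1, y = 0 ↦ 3
x = 1, y = 1 ↦ 3
x = 1, y = 2 ↦ 3
x = 1, y = 3 ↦ 3
x = 2, y = 0 ↦ 3
x = 2, y = 1 ↦ 3
x = 2, y = 2 ↦ 3
x = 2, y = 3 ↦ 3
x = 3, y = 0 ↦ 3
x = 3, y = 1 ↦ 3
x = 3, y = 2 ↦ 3
x = 3, y = 3 ↦ 3
Every assignment gives a value ≥ 3.

Yes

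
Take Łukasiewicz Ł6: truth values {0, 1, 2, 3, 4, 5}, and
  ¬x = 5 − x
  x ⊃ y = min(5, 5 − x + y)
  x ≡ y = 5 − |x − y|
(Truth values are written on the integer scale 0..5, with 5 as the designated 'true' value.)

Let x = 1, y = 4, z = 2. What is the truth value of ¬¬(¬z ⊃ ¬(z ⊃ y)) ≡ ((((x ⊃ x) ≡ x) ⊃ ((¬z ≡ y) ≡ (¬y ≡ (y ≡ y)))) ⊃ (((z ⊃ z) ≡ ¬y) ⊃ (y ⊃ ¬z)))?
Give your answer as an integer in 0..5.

2

¬z = ¬2 = 3
z ⊃ y = 2 ⊃ 4 = 5
¬(z ⊃ y) = ¬5 = 0
¬z ⊃ ¬(z ⊃ y) = 3 ⊃ 0 = 2
¬(¬z ⊃ ¬(z ⊃ y)) = ¬2 = 3
¬¬(¬z ⊃ ¬(z ⊃ y)) = ¬3 = 2
x ⊃ x = 1 ⊃ 1 = 5
(x ⊃ x) ≡ x = 5 ≡ 1 = 1
¬z = ¬2 = 3
¬z ≡ y = 3 ≡ 4 = 4
¬y = ¬4 = 1
y ≡ y = 4 ≡ 4 = 5
¬y ≡ (y ≡ y) = 1 ≡ 5 = 1
(¬z ≡ y) ≡ (¬y ≡ (y ≡ y)) = 4 ≡ 1 = 2
((x ⊃ x) ≡ x) ⊃ ((¬z ≡ y) ≡ (¬y ≡ (y ≡ y))) = 1 ⊃ 2 = 5
z ⊃ z = 2 ⊃ 2 = 5
¬y = ¬4 = 1
(z ⊃ z) ≡ ¬y = 5 ≡ 1 = 1
¬z = ¬2 = 3
y ⊃ ¬z = 4 ⊃ 3 = 4
((z ⊃ z) ≡ ¬y) ⊃ (y ⊃ ¬z) = 1 ⊃ 4 = 5
(((x ⊃ x) ≡ x) ⊃ ((¬z ≡ y) ≡ (¬y ≡ (y ≡ y)))) ⊃ (((z ⊃ z) ≡ ¬y) ⊃ (y ⊃ ¬z)) = 5 ⊃ 5 = 5
¬¬(¬z ⊃ ¬(z ⊃ y)) ≡ ((((x ⊃ x) ≡ x) ⊃ ((¬z ≡ y) ≡ (¬y ≡ (y ≡ y)))) ⊃ (((z ⊃ z) ≡ ¬y) ⊃ (y ⊃ ¬z))) = 2 ≡ 5 = 2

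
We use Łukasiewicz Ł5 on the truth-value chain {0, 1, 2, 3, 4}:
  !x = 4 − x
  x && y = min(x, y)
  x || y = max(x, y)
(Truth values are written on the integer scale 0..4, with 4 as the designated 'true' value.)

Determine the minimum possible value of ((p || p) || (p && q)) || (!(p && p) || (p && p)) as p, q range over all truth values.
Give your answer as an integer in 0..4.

Take p = 2, q = 0:
p || p = 2 || 2 = 2
p && q = 2 && 0 = 0
(p || p) || (p && q) = 2 || 0 = 2
p && p = 2 && 2 = 2
!(p && p) = !2 = 2
p && p = 2 && 2 = 2
!(p && p) || (p && p) = 2 || 2 = 2
((p || p) || (p && q)) || (!(p && p) || (p && p)) = 2 || 2 = 2
No assignment yields a value below 2, so this is the minimum.

2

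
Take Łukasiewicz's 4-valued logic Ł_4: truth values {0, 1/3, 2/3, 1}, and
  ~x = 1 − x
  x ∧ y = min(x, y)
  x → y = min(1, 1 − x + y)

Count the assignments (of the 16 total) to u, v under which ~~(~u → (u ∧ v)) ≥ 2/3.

11

u = 0, v = 0 ↦ 0  <
u = 0, v = 1/3 ↦ 0  <
u = 0, v = 2/3 ↦ 0  <
u = 0, v = 1 ↦ 0  <
u = 1/3, v = 0 ↦ 1/3  <
u = 1/3, v = 1/3 ↦ 2/3  ≥
u = 1/3, v = 2/3 ↦ 2/3  ≥
u = 1/3, v = 1 ↦ 2/3  ≥
u = 2/3, v = 0 ↦ 2/3  ≥
u = 2/3, v = 1/3 ↦ 1  ≥
u = 2/3, v = 2/3 ↦ 1  ≥
u = 2/3, v = 1 ↦ 1  ≥
u = 1, v = 0 ↦ 1  ≥
u = 1, v = 1/3 ↦ 1  ≥
u = 1, v = 2/3 ↦ 1  ≥
u = 1, v = 1 ↦ 1  ≥
So 11 of the 16 assignments meet the threshold.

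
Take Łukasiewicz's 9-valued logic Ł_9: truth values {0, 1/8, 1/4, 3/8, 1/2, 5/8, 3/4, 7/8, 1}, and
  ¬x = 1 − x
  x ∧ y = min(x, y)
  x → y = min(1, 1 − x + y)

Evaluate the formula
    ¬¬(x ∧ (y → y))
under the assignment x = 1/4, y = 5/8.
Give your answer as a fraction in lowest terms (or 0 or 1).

y → y = 5/8 → 5/8 = 1
x ∧ (y → y) = 1/4 ∧ 1 = 1/4
¬(x ∧ (y → y)) = ¬1/4 = 3/4
¬¬(x ∧ (y → y)) = ¬3/4 = 1/4

1/4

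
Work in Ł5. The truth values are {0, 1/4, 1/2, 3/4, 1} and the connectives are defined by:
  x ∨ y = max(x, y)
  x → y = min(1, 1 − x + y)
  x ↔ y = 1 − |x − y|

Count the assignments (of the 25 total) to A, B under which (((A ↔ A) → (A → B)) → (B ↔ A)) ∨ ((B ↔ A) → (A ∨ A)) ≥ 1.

19

value 1: 19 assignments (counts)
value 3/4: 5 assignments
value 1/2: 1 assignment
So 19 of the 25 assignments meet the threshold.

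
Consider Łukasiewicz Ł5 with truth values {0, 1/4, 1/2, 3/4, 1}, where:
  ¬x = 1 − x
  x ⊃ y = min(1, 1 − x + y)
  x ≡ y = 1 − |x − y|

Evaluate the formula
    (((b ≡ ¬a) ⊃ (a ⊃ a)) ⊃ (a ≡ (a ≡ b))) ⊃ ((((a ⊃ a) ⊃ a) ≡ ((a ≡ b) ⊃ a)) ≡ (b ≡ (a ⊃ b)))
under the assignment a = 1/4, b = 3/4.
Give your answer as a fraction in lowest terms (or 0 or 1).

¬a = ¬1/4 = 3/4
b ≡ ¬a = 3/4 ≡ 3/4 = 1
a ⊃ a = 1/4 ⊃ 1/4 = 1
(b ≡ ¬a) ⊃ (a ⊃ a) = 1 ⊃ 1 = 1
a ≡ b = 1/4 ≡ 3/4 = 1/2
a ≡ (a ≡ b) = 1/4 ≡ 1/2 = 3/4
((b ≡ ¬a) ⊃ (a ⊃ a)) ⊃ (a ≡ (a ≡ b)) = 1 ⊃ 3/4 = 3/4
a ⊃ a = 1/4 ⊃ 1/4 = 1
(a ⊃ a) ⊃ a = 1 ⊃ 1/4 = 1/4
a ≡ b = 1/4 ≡ 3/4 = 1/2
(a ≡ b) ⊃ a = 1/2 ⊃ 1/4 = 3/4
((a ⊃ a) ⊃ a) ≡ ((a ≡ b) ⊃ a) = 1/4 ≡ 3/4 = 1/2
a ⊃ b = 1/4 ⊃ 3/4 = 1
b ≡ (a ⊃ b) = 3/4 ≡ 1 = 3/4
(((a ⊃ a) ⊃ a) ≡ ((a ≡ b) ⊃ a)) ≡ (b ≡ (a ⊃ b)) = 1/2 ≡ 3/4 = 3/4
(((b ≡ ¬a) ⊃ (a ⊃ a)) ⊃ (a ≡ (a ≡ b))) ⊃ ((((a ⊃ a) ⊃ a) ≡ ((a ≡ b) ⊃ a)) ≡ (b ≡ (a ⊃ b))) = 3/4 ⊃ 3/4 = 1

1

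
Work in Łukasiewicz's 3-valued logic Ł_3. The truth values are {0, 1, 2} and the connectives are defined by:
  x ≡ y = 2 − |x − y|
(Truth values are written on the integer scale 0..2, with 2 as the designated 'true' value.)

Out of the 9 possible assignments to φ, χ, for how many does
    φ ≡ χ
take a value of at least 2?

φ = 0, χ = 0 ↦ 2  ≥
φ = 0, χ = 1 ↦ 1  <
φ = 0, χ = 2 ↦ 0  <
φ = 1, χ = 0 ↦ 1  <
φ = 1, χ = 1 ↦ 2  ≥
φ = 1, χ = 2 ↦ 1  <
φ = 2, χ = 0 ↦ 0  <
φ = 2, χ = 1 ↦ 1  <
φ = 2, χ = 2 ↦ 2  ≥
So 3 of the 9 assignments meet the threshold.

3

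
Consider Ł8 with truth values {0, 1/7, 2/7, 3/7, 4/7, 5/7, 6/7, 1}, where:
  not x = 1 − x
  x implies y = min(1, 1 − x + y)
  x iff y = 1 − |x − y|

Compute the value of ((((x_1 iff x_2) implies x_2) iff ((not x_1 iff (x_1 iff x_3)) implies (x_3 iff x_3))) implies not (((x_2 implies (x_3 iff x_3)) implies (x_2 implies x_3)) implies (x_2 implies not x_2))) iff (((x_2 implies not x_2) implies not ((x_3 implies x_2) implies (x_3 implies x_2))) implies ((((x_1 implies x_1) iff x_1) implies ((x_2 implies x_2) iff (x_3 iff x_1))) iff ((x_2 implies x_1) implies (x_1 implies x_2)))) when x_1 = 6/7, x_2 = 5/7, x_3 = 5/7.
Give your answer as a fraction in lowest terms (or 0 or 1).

4/7

x_1 iff x_2 = 6/7 iff 5/7 = 6/7
(x_1 iff x_2) implies x_2 = 6/7 implies 5/7 = 6/7
not x_1 = not 6/7 = 1/7
x_1 iff x_3 = 6/7 iff 5/7 = 6/7
not x_1 iff (x_1 iff x_3) = 1/7 iff 6/7 = 2/7
x_3 iff x_3 = 5/7 iff 5/7 = 1
(not x_1 iff (x_1 iff x_3)) implies (x_3 iff x_3) = 2/7 implies 1 = 1
((x_1 iff x_2) implies x_2) iff ((not x_1 iff (x_1 iff x_3)) implies (x_3 iff x_3)) = 6/7 iff 1 = 6/7
x_3 iff x_3 = 5/7 iff 5/7 = 1
x_2 implies (x_3 iff x_3) = 5/7 implies 1 = 1
x_2 implies x_3 = 5/7 implies 5/7 = 1
(x_2 implies (x_3 iff x_3)) implies (x_2 implies x_3) = 1 implies 1 = 1
not x_2 = not 5/7 = 2/7
x_2 implies not x_2 = 5/7 implies 2/7 = 4/7
((x_2 implies (x_3 iff x_3)) implies (x_2 implies x_3)) implies (x_2 implies not x_2) = 1 implies 4/7 = 4/7
not (((x_2 implies (x_3 iff x_3)) implies (x_2 implies x_3)) implies (x_2 implies not x_2)) = not 4/7 = 3/7
(((x_1 iff x_2) implies x_2) iff ((not x_1 iff (x_1 iff x_3)) implies (x_3 iff x_3))) implies not (((x_2 implies (x_3 iff x_3)) implies (x_2 implies x_3)) implies (x_2 implies not x_2)) = 6/7 implies 3/7 = 4/7
not x_2 = not 5/7 = 2/7
x_2 implies not x_2 = 5/7 implies 2/7 = 4/7
x_3 implies x_2 = 5/7 implies 5/7 = 1
x_3 implies x_2 = 5/7 implies 5/7 = 1
(x_3 implies x_2) implies (x_3 implies x_2) = 1 implies 1 = 1
not ((x_3 implies x_2) implies (x_3 implies x_2)) = not 1 = 0
(x_2 implies not x_2) implies not ((x_3 implies x_2) implies (x_3 implies x_2)) = 4/7 implies 0 = 3/7
x_1 implies x_1 = 6/7 implies 6/7 = 1
(x_1 implies x_1) iff x_1 = 1 iff 6/7 = 6/7
x_2 implies x_2 = 5/7 implies 5/7 = 1
x_3 iff x_1 = 5/7 iff 6/7 = 6/7
(x_2 implies x_2) iff (x_3 iff x_1) = 1 iff 6/7 = 6/7
((x_1 implies x_1) iff x_1) implies ((x_2 implies x_2) iff (x_3 iff x_1)) = 6/7 implies 6/7 = 1
x_2 implies x_1 = 5/7 implies 6/7 = 1
x_1 implies x_2 = 6/7 implies 5/7 = 6/7
(x_2 implies x_1) implies (x_1 implies x_2) = 1 implies 6/7 = 6/7
(((x_1 implies x_1) iff x_1) implies ((x_2 implies x_2) iff (x_3 iff x_1))) iff ((x_2 implies x_1) implies (x_1 implies x_2)) = 1 iff 6/7 = 6/7
((x_2 implies not x_2) implies not ((x_3 implies x_2) implies (x_3 implies x_2))) implies ((((x_1 implies x_1) iff x_1) implies ((x_2 implies x_2) iff (x_3 iff x_1))) iff ((x_2 implies x_1) implies (x_1 implies x_2))) = 3/7 implies 6/7 = 1
((((x_1 iff x_2) implies x_2) iff ((not x_1 iff (x_1 iff x_3)) implies (x_3 iff x_3))) implies not (((x_2 implies (x_3 iff x_3)) implies (x_2 implies x_3)) implies (x_2 implies not x_2))) iff (((x_2 implies not x_2) implies not ((x_3 implies x_2) implies (x_3 implies x_2))) implies ((((x_1 implies x_1) iff x_1) implies ((x_2 implies x_2) iff (x_3 iff x_1))) iff ((x_2 implies x_1) implies (x_1 implies x_2)))) = 4/7 iff 1 = 4/7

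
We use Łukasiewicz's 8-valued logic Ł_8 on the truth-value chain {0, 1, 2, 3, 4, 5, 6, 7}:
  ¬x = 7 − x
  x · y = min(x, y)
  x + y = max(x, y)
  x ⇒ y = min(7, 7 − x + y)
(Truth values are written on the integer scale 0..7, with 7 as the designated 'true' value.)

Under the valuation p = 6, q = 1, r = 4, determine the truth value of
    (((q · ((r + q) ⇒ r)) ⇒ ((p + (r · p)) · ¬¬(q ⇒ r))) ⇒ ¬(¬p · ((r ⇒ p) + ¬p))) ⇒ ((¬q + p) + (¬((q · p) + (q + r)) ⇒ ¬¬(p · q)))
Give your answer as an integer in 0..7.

r + q = 4 + 1 = 4
(r + q) ⇒ r = 4 ⇒ 4 = 7
q · ((r + q) ⇒ r) = 1 · 7 = 1
r · p = 4 · 6 = 4
p + (r · p) = 6 + 4 = 6
q ⇒ r = 1 ⇒ 4 = 7
¬(q ⇒ r) = ¬7 = 0
¬¬(q ⇒ r) = ¬0 = 7
(p + (r · p)) · ¬¬(q ⇒ r) = 6 · 7 = 6
(q · ((r + q) ⇒ r)) ⇒ ((p + (r · p)) · ¬¬(q ⇒ r)) = 1 ⇒ 6 = 7
¬p = ¬6 = 1
r ⇒ p = 4 ⇒ 6 = 7
¬p = ¬6 = 1
(r ⇒ p) + ¬p = 7 + 1 = 7
¬p · ((r ⇒ p) + ¬p) = 1 · 7 = 1
¬(¬p · ((r ⇒ p) + ¬p)) = ¬1 = 6
((q · ((r + q) ⇒ r)) ⇒ ((p + (r · p)) · ¬¬(q ⇒ r))) ⇒ ¬(¬p · ((r ⇒ p) + ¬p)) = 7 ⇒ 6 = 6
¬q = ¬1 = 6
¬q + p = 6 + 6 = 6
q · p = 1 · 6 = 1
q + r = 1 + 4 = 4
(q · p) + (q + r) = 1 + 4 = 4
¬((q · p) + (q + r)) = ¬4 = 3
p · q = 6 · 1 = 1
¬(p · q) = ¬1 = 6
¬¬(p · q) = ¬6 = 1
¬((q · p) + (q + r)) ⇒ ¬¬(p · q) = 3 ⇒ 1 = 5
(¬q + p) + (¬((q · p) + (q + r)) ⇒ ¬¬(p · q)) = 6 + 5 = 6
(((q · ((r + q) ⇒ r)) ⇒ ((p + (r · p)) · ¬¬(q ⇒ r))) ⇒ ¬(¬p · ((r ⇒ p) + ¬p))) ⇒ ((¬q + p) + (¬((q · p) + (q + r)) ⇒ ¬¬(p · q))) = 6 ⇒ 6 = 7

7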